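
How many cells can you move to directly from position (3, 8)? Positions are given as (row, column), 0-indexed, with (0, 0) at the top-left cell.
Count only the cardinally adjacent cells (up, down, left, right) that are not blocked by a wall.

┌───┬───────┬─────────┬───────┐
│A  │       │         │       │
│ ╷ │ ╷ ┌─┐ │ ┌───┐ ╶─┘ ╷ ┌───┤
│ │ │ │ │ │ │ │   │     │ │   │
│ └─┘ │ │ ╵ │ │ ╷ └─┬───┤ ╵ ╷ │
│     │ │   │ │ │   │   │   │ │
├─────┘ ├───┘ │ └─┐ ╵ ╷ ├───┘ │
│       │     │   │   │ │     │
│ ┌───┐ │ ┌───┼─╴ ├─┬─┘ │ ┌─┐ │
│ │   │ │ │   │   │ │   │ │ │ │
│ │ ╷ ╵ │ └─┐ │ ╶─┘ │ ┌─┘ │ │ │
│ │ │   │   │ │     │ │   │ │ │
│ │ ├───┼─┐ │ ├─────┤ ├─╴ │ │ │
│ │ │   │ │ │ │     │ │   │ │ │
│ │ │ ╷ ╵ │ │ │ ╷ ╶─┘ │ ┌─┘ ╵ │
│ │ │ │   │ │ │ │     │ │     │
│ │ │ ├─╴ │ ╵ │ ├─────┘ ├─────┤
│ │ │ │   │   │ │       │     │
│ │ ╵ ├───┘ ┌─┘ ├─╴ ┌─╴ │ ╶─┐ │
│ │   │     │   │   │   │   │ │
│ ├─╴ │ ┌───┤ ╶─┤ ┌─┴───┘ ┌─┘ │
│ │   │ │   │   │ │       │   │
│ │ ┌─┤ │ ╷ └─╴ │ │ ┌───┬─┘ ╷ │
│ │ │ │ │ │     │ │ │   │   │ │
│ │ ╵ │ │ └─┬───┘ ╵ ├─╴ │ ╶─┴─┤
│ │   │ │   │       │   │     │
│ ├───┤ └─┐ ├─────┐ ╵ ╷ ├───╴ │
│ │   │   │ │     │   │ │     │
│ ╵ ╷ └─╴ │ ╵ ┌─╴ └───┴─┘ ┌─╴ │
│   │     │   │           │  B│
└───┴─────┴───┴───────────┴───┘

Checking passable neighbors of (3, 8):
Neighbors: (4, 8), (3, 7)
Count: 2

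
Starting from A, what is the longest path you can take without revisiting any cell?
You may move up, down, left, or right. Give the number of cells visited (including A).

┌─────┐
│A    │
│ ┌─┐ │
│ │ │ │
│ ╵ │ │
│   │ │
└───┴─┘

Finding longest simple path using DFS:
Start: (0, 0)
Longest path visits 5 cells
Path: A → down → down → right → up

Solution:

┌─────┐
│A    │
│ ┌─┐ │
│↓│B│ │
│ ╵ │ │
│↳ ↑│ │
└───┴─┘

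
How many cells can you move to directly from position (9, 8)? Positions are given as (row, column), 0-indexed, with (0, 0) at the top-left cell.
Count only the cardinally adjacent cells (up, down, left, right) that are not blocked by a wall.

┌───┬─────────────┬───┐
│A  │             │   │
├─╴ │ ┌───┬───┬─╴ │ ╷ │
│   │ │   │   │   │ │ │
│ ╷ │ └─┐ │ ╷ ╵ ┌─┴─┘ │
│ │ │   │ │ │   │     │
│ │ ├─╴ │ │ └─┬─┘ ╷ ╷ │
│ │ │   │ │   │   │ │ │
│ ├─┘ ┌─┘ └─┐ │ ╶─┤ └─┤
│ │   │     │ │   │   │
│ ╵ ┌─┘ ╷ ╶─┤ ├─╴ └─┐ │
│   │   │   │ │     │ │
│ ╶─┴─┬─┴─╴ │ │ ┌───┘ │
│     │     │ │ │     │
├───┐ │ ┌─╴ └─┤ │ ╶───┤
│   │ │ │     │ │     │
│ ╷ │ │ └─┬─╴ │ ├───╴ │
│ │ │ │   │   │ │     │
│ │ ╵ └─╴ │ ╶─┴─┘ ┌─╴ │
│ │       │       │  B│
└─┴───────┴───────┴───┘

Checking passable neighbors of (9, 8):
Neighbors: (8, 8), (9, 7)
Count: 2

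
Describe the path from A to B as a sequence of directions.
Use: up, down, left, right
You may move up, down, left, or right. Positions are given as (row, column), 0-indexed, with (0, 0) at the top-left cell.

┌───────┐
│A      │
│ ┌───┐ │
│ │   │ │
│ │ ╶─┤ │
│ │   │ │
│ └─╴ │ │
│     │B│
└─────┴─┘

Finding the path and converting it to directions:
Path through cells: (0,0) → (0,1) → (0,2) → (0,3) → (1,3) → (2,3) → (3,3)
Directions: right, right, right, down, down, down

Solution:

┌───────┐
│A → → ↓│
│ ┌───┐ │
│ │   │↓│
│ │ ╶─┤ │
│ │   │↓│
│ └─╴ │ │
│     │B│
└─────┴─┘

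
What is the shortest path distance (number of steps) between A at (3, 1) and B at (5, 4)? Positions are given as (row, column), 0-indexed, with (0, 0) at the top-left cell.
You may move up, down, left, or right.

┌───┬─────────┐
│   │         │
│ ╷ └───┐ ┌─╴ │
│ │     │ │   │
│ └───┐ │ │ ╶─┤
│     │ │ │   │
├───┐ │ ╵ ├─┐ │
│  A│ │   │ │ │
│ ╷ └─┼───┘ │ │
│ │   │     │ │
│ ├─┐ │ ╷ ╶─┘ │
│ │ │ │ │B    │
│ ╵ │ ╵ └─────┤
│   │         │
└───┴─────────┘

Finding path from (3, 1) to (5, 4):
Path: (3,1) → (4,1) → (4,2) → (5,2) → (6,2) → (6,3) → (5,3) → (4,3) → (4,4) → (5,4)
Distance: 9 steps

Solution:

┌───┬─────────┐
│   │         │
│ ╷ └───┐ ┌─╴ │
│ │     │ │   │
│ └───┐ │ │ ╶─┤
│     │ │ │   │
├───┐ │ ╵ ├─┐ │
│  A│ │   │ │ │
│ ╷ └─┼───┘ │ │
│ │↳ ↓│↱ ↓  │ │
│ ├─┐ │ ╷ ╶─┘ │
│ │ │↓│↑│B    │
│ ╵ │ ╵ └─────┤
│   │↳ ↑      │
└───┴─────────┘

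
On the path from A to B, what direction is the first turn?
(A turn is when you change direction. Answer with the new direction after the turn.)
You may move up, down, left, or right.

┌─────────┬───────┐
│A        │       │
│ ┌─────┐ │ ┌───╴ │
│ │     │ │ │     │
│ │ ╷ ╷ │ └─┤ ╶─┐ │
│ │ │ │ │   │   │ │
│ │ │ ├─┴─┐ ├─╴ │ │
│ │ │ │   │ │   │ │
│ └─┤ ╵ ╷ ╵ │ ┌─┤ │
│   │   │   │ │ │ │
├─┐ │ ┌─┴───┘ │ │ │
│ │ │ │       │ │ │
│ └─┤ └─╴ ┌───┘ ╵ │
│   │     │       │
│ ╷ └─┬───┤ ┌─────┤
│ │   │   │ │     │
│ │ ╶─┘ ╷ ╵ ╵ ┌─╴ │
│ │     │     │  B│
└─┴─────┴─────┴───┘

Directions: right, right, right, right, down, down, right, down, down, left, up, left, down, left, down, down, right, right, up, right, right, up, up, right, up, left, up, right, right, down, down, down, down, down, left, left, left, down, down, right, up, right, right, down
First turn direction: down

Solution:

┌─────────┬───────┐
│A → → → ↓│       │
│ ┌─────┐ │ ┌───╴ │
│ │     │↓│ │↱ → ↓│
│ │ ╷ ╷ │ └─┤ ╶─┐ │
│ │ │ │ │↳ ↓│↑ ↰│↓│
│ │ │ ├─┴─┐ ├─╴ │ │
│ │ │ │↓ ↰│↓│↱ ↑│↓│
│ └─┤ ╵ ╷ ╵ │ ┌─┤ │
│   │↓ ↲│↑ ↲│↑│ │↓│
├─┐ │ ┌─┴───┘ │ │ │
│ │ │↓│  ↱ → ↑│ │↓│
│ └─┤ └─╴ ┌───┘ ╵ │
│   │↳ → ↑│↓ ← ← ↲│
│ ╷ └─┬───┤ ┌─────┤
│ │   │   │↓│↱ → ↓│
│ │ ╶─┘ ╷ ╵ ╵ ┌─╴ │
│ │     │  ↳ ↑│  B│
└─┴─────┴─────┴───┘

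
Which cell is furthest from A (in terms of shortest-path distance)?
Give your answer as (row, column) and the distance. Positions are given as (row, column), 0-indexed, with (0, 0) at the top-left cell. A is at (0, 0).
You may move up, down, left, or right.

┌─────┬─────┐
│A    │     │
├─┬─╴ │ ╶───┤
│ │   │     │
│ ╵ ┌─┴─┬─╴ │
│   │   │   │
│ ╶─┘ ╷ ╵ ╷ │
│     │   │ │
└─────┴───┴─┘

Computing BFS distances from A to all cells:
Furthest cell: (0, 5)
Distance: 21 steps

Path from A to the furthest cell:

┌─────┬─────┐
│A → ↓│↱ → B│
├─┬─╴ │ ╶───┤
│ │↓ ↲│↑ ← ↰│
│ ╵ ┌─┴─┬─╴ │
│↓ ↲│↱ ↓│↱ ↑│
│ ╶─┘ ╷ ╵ ╷ │
│↳ → ↑│↳ ↑│ │
└─────┴───┴─┘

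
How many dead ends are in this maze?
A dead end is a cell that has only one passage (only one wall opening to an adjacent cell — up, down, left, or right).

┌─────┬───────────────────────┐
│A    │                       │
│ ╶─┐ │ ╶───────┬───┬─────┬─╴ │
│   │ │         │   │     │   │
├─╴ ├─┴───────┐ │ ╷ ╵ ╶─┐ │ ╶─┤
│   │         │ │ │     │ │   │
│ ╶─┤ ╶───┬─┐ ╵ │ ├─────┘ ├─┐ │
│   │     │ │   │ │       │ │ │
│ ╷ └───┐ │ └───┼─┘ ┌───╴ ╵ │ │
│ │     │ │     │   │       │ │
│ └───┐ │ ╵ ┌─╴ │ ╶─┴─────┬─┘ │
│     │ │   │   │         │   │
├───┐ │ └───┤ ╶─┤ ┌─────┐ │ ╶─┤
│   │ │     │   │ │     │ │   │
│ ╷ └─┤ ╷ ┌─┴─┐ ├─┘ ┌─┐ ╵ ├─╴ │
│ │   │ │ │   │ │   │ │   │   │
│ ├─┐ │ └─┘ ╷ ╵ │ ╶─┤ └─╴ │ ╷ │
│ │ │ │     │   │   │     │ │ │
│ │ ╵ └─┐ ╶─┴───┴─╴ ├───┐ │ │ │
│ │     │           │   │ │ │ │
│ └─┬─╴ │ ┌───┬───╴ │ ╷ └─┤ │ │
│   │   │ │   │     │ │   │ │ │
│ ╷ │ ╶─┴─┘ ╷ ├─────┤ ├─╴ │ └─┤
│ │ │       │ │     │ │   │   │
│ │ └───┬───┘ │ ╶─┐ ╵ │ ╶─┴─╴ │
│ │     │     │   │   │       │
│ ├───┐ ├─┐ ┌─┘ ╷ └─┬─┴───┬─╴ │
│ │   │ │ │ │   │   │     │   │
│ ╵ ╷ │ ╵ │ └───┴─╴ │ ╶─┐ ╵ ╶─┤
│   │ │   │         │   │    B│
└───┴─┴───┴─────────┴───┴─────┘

Checking each cell for number of passages:

Dead ends found at positions:
  (1, 2)
  (2, 11)
  (3, 5)
  (3, 8)
  (3, 13)
  (4, 10)
  (6, 2)
  (6, 5)
  (6, 8)
  (7, 4)
  (7, 10)
  (8, 1)
  (9, 12)
  (10, 4)
  (10, 7)
  (10, 14)
  (12, 4)
  (13, 4)
  (13, 6)
  (14, 2)
  (14, 11)
  (14, 14)
Total dead ends: 22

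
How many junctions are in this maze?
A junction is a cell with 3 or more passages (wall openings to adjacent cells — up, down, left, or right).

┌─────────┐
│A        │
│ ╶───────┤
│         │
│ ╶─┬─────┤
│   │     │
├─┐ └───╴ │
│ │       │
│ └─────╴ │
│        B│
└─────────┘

Checking each cell for number of passages:

Junctions found (3+ passages):
  (1, 0): 3 passages
  (3, 4): 3 passages
Total junctions: 2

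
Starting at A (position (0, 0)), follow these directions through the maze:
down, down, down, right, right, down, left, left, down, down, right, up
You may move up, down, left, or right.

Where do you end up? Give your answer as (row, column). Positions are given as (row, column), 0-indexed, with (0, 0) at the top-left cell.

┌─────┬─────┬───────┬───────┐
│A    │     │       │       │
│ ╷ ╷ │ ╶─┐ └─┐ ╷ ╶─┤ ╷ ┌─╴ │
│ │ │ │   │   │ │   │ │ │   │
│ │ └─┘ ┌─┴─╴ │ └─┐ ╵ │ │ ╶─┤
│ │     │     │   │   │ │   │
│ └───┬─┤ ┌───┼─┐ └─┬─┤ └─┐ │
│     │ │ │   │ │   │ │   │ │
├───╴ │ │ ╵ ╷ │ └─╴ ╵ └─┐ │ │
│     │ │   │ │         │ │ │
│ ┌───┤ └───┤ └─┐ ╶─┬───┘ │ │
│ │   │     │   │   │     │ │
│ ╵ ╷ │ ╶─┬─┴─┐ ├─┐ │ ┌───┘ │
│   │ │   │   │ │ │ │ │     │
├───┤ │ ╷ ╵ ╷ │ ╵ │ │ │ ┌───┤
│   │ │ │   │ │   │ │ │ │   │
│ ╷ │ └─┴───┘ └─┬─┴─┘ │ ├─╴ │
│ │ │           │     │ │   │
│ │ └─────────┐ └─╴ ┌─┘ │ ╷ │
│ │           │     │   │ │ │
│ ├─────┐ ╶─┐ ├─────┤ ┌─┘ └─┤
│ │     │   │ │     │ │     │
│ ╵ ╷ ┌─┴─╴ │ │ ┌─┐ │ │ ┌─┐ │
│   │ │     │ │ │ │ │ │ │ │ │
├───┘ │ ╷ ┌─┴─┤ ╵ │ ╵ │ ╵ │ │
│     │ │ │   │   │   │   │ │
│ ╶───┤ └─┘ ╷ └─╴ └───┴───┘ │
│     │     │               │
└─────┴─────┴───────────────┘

Following directions step by step:
Start: (0, 0)
  down: (0, 0) → (1, 0)
  down: (1, 0) → (2, 0)
  down: (2, 0) → (3, 0)
  right: (3, 0) → (3, 1)
  right: (3, 1) → (3, 2)
  down: (3, 2) → (4, 2)
  left: (4, 2) → (4, 1)
  left: (4, 1) → (4, 0)
  down: (4, 0) → (5, 0)
  down: (5, 0) → (6, 0)
  right: (6, 0) → (6, 1)
  up: (6, 1) → (5, 1)
Final position: (5, 1)

Path taken:

┌─────┬─────┬───────┬───────┐
│A    │     │       │       │
│ ╷ ╷ │ ╶─┐ └─┐ ╷ ╶─┤ ╷ ┌─╴ │
│↓│ │ │   │   │ │   │ │ │   │
│ │ └─┘ ┌─┴─╴ │ └─┐ ╵ │ │ ╶─┤
│↓│     │     │   │   │ │   │
│ └───┬─┤ ┌───┼─┐ └─┬─┤ └─┐ │
│↳ → ↓│ │ │   │ │   │ │   │ │
├───╴ │ │ ╵ ╷ │ └─╴ ╵ └─┐ │ │
│↓ ← ↲│ │   │ │         │ │ │
│ ┌───┤ └───┤ └─┐ ╶─┬───┘ │ │
│↓│B  │     │   │   │     │ │
│ ╵ ╷ │ ╶─┬─┴─┐ ├─┐ │ ┌───┘ │
│↳ ↑│ │   │   │ │ │ │ │     │
├───┤ │ ╷ ╵ ╷ │ ╵ │ │ │ ┌───┤
│   │ │ │   │ │   │ │ │ │   │
│ ╷ │ └─┴───┘ └─┬─┴─┘ │ ├─╴ │
│ │ │           │     │ │   │
│ │ └─────────┐ └─╴ ┌─┘ │ ╷ │
│ │           │     │   │ │ │
│ ├─────┐ ╶─┐ ├─────┤ ┌─┘ └─┤
│ │     │   │ │     │ │     │
│ ╵ ╷ ┌─┴─╴ │ │ ┌─┐ │ │ ┌─┐ │
│   │ │     │ │ │ │ │ │ │ │ │
├───┘ │ ╷ ┌─┴─┤ ╵ │ ╵ │ ╵ │ │
│     │ │ │   │   │   │   │ │
│ ╶───┤ └─┘ ╷ └─╴ └───┴───┘ │
│     │     │               │
└─────┴─────┴───────────────┘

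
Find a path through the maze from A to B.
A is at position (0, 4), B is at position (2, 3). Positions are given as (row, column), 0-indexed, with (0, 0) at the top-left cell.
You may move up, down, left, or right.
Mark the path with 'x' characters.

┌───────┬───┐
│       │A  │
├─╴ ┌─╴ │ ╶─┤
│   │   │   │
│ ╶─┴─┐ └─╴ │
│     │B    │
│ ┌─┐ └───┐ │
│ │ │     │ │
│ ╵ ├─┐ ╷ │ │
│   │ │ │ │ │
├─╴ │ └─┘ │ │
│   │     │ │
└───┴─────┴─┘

Finding the shortest path from (0, 4) to (2, 3):
Path length: 5 steps
Directions: down → right → down → left → left

Solution:

┌───────┬───┐
│       │A  │
├─╴ ┌─╴ │ ╶─┤
│   │   │x x│
│ ╶─┴─┐ └─╴ │
│     │B x x│
│ ┌─┐ └───┐ │
│ │ │     │ │
│ ╵ ├─┐ ╷ │ │
│   │ │ │ │ │
├─╴ │ └─┘ │ │
│   │     │ │
└───┴─────┴─┘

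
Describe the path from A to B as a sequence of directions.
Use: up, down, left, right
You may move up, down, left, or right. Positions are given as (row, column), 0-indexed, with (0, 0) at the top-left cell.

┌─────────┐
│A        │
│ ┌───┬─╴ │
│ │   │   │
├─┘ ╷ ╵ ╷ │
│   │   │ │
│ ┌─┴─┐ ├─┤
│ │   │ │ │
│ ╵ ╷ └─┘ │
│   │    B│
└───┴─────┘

Finding the path and converting it to directions:
Path through cells: (0,0) → (0,1) → (0,2) → (0,3) → (0,4) → (1,4) → (1,3) → (2,3) → (2,2) → (1,2) → (1,1) → (2,1) → (2,0) → (3,0) → (4,0) → (4,1) → (3,1) → (3,2) → (4,2) → (4,3) → (4,4)
Directions: right, right, right, right, down, left, down, left, up, left, down, left, down, down, right, up, right, down, right, right

Solution:

┌─────────┐
│A → → → ↓│
│ ┌───┬─╴ │
│ │↓ ↰│↓ ↲│
├─┘ ╷ ╵ ╷ │
│↓ ↲│↑ ↲│ │
│ ┌─┴─┐ ├─┤
│↓│↱ ↓│ │ │
│ ╵ ╷ └─┘ │
│↳ ↑│↳ → B│
└───┴─────┘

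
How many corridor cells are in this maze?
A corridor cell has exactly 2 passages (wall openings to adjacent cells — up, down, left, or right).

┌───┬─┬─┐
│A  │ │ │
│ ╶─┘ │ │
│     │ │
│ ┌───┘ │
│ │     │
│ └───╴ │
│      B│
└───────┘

Counting cells with exactly 2 passages:
Total corridor cells: 10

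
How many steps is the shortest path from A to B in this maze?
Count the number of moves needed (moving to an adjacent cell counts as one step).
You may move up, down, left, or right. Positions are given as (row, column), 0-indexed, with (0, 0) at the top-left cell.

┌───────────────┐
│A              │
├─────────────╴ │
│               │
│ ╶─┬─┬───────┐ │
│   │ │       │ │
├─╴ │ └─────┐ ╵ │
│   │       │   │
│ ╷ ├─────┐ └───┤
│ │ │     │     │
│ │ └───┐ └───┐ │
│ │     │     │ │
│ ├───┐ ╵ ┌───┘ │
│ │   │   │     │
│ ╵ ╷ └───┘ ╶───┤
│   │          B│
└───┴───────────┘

Using BFS to find shortest path:
Start: (0, 0), End: (7, 7)
Path found:
(0,0) → (0,1) → (0,2) → (0,3) → (0,4) → (0,5) → (0,6) → (0,7) → (1,7) → (1,6) → (1,5) → (1,4) → (1,3) → (1,2) → (1,1) → (1,0) → (2,0) → (2,1) → (3,1) → (3,0) → (4,0) → (5,0) → (6,0) → (7,0) → (7,1) → (6,1) → (6,2) → (7,2) → (7,3) → (7,4) → (7,5) → (7,6) → (7,7)
Number of steps: 32

Solution:

┌───────────────┐
│A → → → → → → ↓│
├─────────────╴ │
│↓ ← ← ← ← ← ← ↲│
│ ╶─┬─┬───────┐ │
│↳ ↓│ │       │ │
├─╴ │ └─────┐ ╵ │
│↓ ↲│       │   │
│ ╷ ├─────┐ └───┤
│↓│ │     │     │
│ │ └───┐ └───┐ │
│↓│     │     │ │
│ ├───┐ ╵ ┌───┘ │
│↓│↱ ↓│   │     │
│ ╵ ╷ └───┘ ╶───┤
│↳ ↑│↳ → → → → B│
└───┴───────────┘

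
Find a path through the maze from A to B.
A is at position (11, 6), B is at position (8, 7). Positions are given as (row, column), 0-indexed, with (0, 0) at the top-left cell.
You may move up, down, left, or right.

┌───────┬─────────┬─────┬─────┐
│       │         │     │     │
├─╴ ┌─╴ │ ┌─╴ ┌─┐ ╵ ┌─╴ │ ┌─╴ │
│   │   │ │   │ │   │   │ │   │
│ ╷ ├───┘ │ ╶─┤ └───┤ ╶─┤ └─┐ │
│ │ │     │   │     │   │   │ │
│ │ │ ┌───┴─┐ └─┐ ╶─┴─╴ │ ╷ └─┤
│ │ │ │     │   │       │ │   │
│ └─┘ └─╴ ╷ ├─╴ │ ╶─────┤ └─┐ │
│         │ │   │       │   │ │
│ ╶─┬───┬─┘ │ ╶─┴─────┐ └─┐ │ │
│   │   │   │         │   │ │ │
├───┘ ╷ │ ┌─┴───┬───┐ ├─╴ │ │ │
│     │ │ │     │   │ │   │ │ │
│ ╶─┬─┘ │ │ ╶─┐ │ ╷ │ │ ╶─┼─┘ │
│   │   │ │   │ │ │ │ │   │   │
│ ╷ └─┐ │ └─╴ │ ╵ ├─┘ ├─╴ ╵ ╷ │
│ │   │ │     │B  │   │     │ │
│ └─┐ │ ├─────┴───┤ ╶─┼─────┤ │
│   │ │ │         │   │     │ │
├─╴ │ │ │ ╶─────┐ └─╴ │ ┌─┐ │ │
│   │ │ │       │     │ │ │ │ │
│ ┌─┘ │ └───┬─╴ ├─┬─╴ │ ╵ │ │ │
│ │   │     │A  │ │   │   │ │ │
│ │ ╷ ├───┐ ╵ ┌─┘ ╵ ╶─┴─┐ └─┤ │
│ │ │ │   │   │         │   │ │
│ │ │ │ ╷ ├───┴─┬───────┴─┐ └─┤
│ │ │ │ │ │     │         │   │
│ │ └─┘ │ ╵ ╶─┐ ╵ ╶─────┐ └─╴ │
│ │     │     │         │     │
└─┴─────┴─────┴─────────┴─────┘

Finding the shortest path from (11, 6) to (8, 7):
Path length: 60 steps
Directions: right → up → left → left → left → up → right → right → right → right → down → right → right → up → left → up → right → up → up → up → left → left → left → left → up → right → up → left → up → left → up → right → up → left → left → down → down → left → left → down → down → right → right → up → right → down → down → left → down → down → down → right → right → up → left → up → right → right → down → down

Solution:

┌───────┬─────────┬─────┬─────┐
│       │↓ ← ↰    │     │     │
├─╴ ┌─╴ │ ┌─╴ ┌─┐ ╵ ┌─╴ │ ┌─╴ │
│   │   │↓│↱ ↑│ │   │   │ │   │
│ ╷ ├───┘ │ ╶─┤ └───┤ ╶─┤ └─┐ │
│ │ │↓ ← ↲│↑ ↰│     │   │   │ │
│ │ │ ┌───┴─┐ └─┐ ╶─┴─╴ │ ╷ └─┤
│ │ │↓│  ↱ ↓│↑ ↰│       │ │   │
│ └─┘ └─╴ ╷ ├─╴ │ ╶─────┤ └─┐ │
│    ↳ → ↑│↓│↱ ↑│       │   │ │
│ ╶─┬───┬─┘ │ ╶─┴─────┐ └─┐ │ │
│   │   │↓ ↲│↑ ← ← ← ↰│   │ │ │
├───┘ ╷ │ ┌─┴───┬───┐ ├─╴ │ │ │
│     │ │↓│↱ → ↓│   │↑│   │ │ │
│ ╶─┬─┘ │ │ ╶─┐ │ ╷ │ │ ╶─┼─┘ │
│   │   │↓│↑ ↰│↓│ │ │↑│   │   │
│ ╷ └─┐ │ └─╴ │ ╵ ├─┘ ├─╴ ╵ ╷ │
│ │   │ │↳ → ↑│B  │↱ ↑│     │ │
│ └─┐ │ ├─────┴───┤ ╶─┼─────┤ │
│   │ │ │↱ → → → ↓│↑ ↰│     │ │
├─╴ │ │ │ ╶─────┐ └─╴ │ ┌─┐ │ │
│   │ │ │↑ ← ← ↰│↳ → ↑│ │ │ │ │
│ ┌─┘ │ └───┬─╴ ├─┬─╴ │ ╵ │ │ │
│ │   │     │A ↑│ │   │   │ │ │
│ │ ╷ ├───┐ ╵ ┌─┘ ╵ ╶─┴─┐ └─┤ │
│ │ │ │   │   │         │   │ │
│ │ │ │ ╷ ├───┴─┬───────┴─┐ └─┤
│ │ │ │ │ │     │         │   │
│ │ └─┘ │ ╵ ╶─┐ ╵ ╶─────┐ └─╴ │
│ │     │     │         │     │
└─┴─────┴─────┴─────────┴─────┘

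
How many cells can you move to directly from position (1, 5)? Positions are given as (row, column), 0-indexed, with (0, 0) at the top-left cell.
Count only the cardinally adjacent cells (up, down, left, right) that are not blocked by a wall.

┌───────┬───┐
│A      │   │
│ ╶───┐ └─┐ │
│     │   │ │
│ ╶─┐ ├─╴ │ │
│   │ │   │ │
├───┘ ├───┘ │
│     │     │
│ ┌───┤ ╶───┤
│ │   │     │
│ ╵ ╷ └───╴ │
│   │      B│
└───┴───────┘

Checking passable neighbors of (1, 5):
Neighbors: (0, 5), (2, 5)
Count: 2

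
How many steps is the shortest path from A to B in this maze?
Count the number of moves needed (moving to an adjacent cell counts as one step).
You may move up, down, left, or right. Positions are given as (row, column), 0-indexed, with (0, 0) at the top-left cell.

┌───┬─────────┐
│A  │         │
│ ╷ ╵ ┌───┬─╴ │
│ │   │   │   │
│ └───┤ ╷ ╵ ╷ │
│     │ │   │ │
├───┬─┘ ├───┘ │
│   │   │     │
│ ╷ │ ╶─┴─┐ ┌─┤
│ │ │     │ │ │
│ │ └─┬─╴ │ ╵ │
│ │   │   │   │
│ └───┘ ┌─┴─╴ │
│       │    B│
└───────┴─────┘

Using BFS to find shortest path:
Start: (0, 0), End: (6, 6)
Path found:
(0,0) → (0,1) → (1,1) → (1,2) → (0,2) → (0,3) → (0,4) → (0,5) → (0,6) → (1,6) → (2,6) → (3,6) → (3,5) → (4,5) → (5,5) → (5,6) → (6,6)
Number of steps: 16

Solution:

┌───┬─────────┐
│A ↓│↱ → → → ↓│
│ ╷ ╵ ┌───┬─╴ │
│ │↳ ↑│   │  ↓│
│ └───┤ ╷ ╵ ╷ │
│     │ │   │↓│
├───┬─┘ ├───┘ │
│   │   │  ↓ ↲│
│ ╷ │ ╶─┴─┐ ┌─┤
│ │ │     │↓│ │
│ │ └─┬─╴ │ ╵ │
│ │   │   │↳ ↓│
│ └───┘ ┌─┴─╴ │
│       │    B│
└───────┴─────┘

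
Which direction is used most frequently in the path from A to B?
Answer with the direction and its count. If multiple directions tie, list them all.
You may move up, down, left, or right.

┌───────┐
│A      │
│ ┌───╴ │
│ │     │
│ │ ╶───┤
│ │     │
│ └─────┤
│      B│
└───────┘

Directions: down, down, down, right, right, right
Counts: {'down': 3, 'right': 3}
Most common: down and right (tied at 3 times each)

Solution:

┌───────┐
│A      │
│ ┌───╴ │
│↓│     │
│ │ ╶───┤
│↓│     │
│ └─────┤
│↳ → → B│
└───────┘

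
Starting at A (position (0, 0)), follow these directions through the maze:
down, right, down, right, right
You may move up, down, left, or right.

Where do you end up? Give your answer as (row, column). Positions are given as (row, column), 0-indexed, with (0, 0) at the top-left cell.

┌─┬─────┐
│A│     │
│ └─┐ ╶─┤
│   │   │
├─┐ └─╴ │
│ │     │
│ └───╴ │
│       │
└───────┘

Following directions step by step:
Start: (0, 0)
  down: (0, 0) → (1, 0)
  right: (1, 0) → (1, 1)
  down: (1, 1) → (2, 1)
  right: (2, 1) → (2, 2)
  right: (2, 2) → (2, 3)
Final position: (2, 3)

Path taken:

┌─┬─────┐
│A│     │
│ └─┐ ╶─┤
│↳ ↓│   │
├─┐ └─╴ │
│ │↳ → B│
│ └───╴ │
│       │
└───────┘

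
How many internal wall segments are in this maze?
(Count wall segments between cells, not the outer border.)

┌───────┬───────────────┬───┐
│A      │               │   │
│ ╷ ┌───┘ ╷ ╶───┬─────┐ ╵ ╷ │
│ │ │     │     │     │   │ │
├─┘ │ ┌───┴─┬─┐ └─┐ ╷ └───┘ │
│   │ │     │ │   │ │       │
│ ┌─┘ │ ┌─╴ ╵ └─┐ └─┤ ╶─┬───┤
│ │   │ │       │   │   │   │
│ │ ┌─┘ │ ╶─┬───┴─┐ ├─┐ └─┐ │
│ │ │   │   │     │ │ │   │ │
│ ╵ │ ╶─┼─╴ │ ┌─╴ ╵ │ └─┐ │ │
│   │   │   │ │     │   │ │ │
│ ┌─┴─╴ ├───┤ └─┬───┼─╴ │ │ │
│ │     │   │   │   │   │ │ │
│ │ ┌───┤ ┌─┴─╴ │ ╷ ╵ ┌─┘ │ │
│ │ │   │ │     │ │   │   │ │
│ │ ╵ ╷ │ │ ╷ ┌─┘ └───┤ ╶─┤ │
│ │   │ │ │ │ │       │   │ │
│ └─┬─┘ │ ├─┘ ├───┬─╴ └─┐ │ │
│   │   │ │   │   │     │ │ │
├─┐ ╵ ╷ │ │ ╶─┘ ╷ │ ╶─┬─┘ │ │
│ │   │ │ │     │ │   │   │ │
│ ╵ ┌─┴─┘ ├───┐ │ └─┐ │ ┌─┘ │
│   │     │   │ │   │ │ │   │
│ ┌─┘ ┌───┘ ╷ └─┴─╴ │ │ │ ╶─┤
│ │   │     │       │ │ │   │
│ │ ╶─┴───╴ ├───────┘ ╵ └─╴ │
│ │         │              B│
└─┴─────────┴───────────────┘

Counting internal wall segments:
Total internal walls: 169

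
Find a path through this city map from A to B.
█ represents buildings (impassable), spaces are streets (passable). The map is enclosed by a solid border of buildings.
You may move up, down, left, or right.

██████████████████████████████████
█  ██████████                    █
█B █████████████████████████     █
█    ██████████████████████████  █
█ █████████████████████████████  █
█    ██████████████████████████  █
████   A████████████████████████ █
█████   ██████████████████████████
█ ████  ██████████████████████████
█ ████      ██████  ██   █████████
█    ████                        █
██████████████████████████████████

Finding the shortest path from A to B:
Movement: cardinal only
Path length: 10 steps
Directions: left → left → left → up → left → left → left → up → up → up

Solution:

██████████████████████████████████
█  ██████████                    █
█B █████████████████████████     █
█↑   ██████████████████████████  █
█↑█████████████████████████████  █
█↑←←↰██████████████████████████  █
████↑←←A████████████████████████ █
█████   ██████████████████████████
█ ████  ██████████████████████████
█ ████      ██████  ██   █████████
█    ████                        █
██████████████████████████████████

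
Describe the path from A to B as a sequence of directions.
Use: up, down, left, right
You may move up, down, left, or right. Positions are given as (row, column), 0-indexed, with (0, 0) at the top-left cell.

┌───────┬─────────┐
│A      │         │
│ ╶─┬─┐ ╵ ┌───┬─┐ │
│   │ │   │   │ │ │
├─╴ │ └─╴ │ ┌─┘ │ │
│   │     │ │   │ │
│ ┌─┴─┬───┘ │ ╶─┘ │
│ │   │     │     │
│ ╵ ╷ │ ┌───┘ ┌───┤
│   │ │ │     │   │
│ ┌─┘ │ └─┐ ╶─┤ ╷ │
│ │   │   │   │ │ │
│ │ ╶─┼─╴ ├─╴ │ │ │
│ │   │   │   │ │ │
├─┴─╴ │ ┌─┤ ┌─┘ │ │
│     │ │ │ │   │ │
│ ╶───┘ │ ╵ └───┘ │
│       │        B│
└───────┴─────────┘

Finding the path and converting it to directions:
Path through cells: (0,0) → (0,1) → (0,2) → (0,3) → (1,3) → (1,4) → (0,4) → (0,5) → (0,6) → (0,7) → (0,8) → (1,8) → (2,8) → (3,8) → (3,7) → (3,6) → (4,6) → (4,5) → (5,5) → (5,6) → (6,6) → (6,5) → (7,5) → (8,5) → (8,6) → (8,7) → (8,8)
Directions: right, right, right, down, right, up, right, right, right, right, down, down, down, left, left, down, left, down, right, down, left, down, down, right, right, right

Solution:

┌───────┬─────────┐
│A → → ↓│↱ → → → ↓│
│ ╶─┬─┐ ╵ ┌───┬─┐ │
│   │ │↳ ↑│   │ │↓│
├─╴ │ └─╴ │ ┌─┘ │ │
│   │     │ │   │↓│
│ ┌─┴─┬───┘ │ ╶─┘ │
│ │   │     │↓ ← ↲│
│ ╵ ╷ │ ┌───┘ ┌───┤
│   │ │ │  ↓ ↲│   │
│ ┌─┘ │ └─┐ ╶─┤ ╷ │
│ │   │   │↳ ↓│ │ │
│ │ ╶─┼─╴ ├─╴ │ │ │
│ │   │   │↓ ↲│ │ │
├─┴─╴ │ ┌─┤ ┌─┘ │ │
│     │ │ │↓│   │ │
│ ╶───┘ │ ╵ └───┘ │
│       │  ↳ → → B│
└───────┴─────────┘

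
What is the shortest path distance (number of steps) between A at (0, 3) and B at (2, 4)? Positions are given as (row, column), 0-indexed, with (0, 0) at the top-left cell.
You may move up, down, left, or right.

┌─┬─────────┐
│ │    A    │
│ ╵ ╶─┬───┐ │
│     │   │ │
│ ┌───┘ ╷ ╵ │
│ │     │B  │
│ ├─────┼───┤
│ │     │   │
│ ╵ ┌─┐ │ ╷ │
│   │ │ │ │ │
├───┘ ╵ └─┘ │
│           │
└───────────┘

Finding path from (0, 3) to (2, 4):
Path: (0,3) → (0,4) → (0,5) → (1,5) → (2,5) → (2,4)
Distance: 5 steps

Solution:

┌─┬─────────┐
│ │    A → ↓│
│ ╵ ╶─┬───┐ │
│     │   │↓│
│ ┌───┘ ╷ ╵ │
│ │     │B ↲│
│ ├─────┼───┤
│ │     │   │
│ ╵ ┌─┐ │ ╷ │
│   │ │ │ │ │
├───┘ ╵ └─┘ │
│           │
└───────────┘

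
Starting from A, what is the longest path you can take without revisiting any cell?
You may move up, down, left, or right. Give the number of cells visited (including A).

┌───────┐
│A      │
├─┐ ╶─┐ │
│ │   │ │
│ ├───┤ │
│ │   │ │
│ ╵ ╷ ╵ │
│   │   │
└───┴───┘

Finding longest simple path using DFS:
Start: (0, 0)
Longest path visits 14 cells
Path: A → right → right → right → down → down → down → left → up → left → down → left → up → up

Solution:

┌───────┐
│A → → ↓│
├─┐ ╶─┐ │
│B│   │↓│
│ ├───┤ │
│↑│↓ ↰│↓│
│ ╵ ╷ ╵ │
│↑ ↲│↑ ↲│
└───┴───┘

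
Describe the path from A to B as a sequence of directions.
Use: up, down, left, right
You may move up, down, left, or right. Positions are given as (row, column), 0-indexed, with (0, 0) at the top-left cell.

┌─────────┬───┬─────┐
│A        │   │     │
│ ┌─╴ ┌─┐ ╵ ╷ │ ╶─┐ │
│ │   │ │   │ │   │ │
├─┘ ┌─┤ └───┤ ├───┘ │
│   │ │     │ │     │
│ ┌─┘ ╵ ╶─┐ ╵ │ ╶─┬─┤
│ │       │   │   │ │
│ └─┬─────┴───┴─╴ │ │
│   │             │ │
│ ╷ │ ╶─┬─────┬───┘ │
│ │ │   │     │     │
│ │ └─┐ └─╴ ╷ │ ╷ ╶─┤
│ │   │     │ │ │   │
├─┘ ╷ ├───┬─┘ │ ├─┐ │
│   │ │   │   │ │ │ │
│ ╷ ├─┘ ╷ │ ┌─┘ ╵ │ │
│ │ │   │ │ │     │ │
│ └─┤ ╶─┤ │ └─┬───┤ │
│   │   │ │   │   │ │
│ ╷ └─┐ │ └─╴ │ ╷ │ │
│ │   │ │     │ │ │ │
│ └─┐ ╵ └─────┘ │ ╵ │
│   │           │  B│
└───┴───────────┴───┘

Finding the path and converting it to directions:
Path through cells: (0,0) → (0,1) → (0,2) → (1,2) → (1,1) → (2,1) → (2,0) → (3,0) → (4,0) → (4,1) → (5,1) → (6,1) → (7,1) → (7,0) → (8,0) → (9,0) → (9,1) → (10,1) → (10,2) → (11,2) → (11,3) → (11,4) → (11,5) → (11,6) → (11,7) → (10,7) → (9,7) → (9,8) → (10,8) → (11,8) → (11,9)
Directions: right, right, down, left, down, left, down, down, right, down, down, down, left, down, down, right, down, right, down, right, right, right, right, right, up, up, right, down, down, right

Solution:

┌─────────┬───┬─────┐
│A → ↓    │   │     │
│ ┌─╴ ┌─┐ ╵ ╷ │ ╶─┐ │
│ │↓ ↲│ │   │ │   │ │
├─┘ ┌─┤ └───┤ ├───┘ │
│↓ ↲│ │     │ │     │
│ ┌─┘ ╵ ╶─┐ ╵ │ ╶─┬─┤
│↓│       │   │   │ │
│ └─┬─────┴───┴─╴ │ │
│↳ ↓│             │ │
│ ╷ │ ╶─┬─────┬───┘ │
│ │↓│   │     │     │
│ │ └─┐ └─╴ ╷ │ ╷ ╶─┤
│ │↓  │     │ │ │   │
├─┘ ╷ ├───┬─┘ │ ├─┐ │
│↓ ↲│ │   │   │ │ │ │
│ ╷ ├─┘ ╷ │ ┌─┘ ╵ │ │
│↓│ │   │ │ │     │ │
│ └─┤ ╶─┤ │ └─┬───┤ │
│↳ ↓│   │ │   │↱ ↓│ │
│ ╷ └─┐ │ └─╴ │ ╷ │ │
│ │↳ ↓│ │     │↑│↓│ │
│ └─┐ ╵ └─────┘ │ ╵ │
│   │↳ → → → → ↑│↳ B│
└───┴───────────┴───┘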